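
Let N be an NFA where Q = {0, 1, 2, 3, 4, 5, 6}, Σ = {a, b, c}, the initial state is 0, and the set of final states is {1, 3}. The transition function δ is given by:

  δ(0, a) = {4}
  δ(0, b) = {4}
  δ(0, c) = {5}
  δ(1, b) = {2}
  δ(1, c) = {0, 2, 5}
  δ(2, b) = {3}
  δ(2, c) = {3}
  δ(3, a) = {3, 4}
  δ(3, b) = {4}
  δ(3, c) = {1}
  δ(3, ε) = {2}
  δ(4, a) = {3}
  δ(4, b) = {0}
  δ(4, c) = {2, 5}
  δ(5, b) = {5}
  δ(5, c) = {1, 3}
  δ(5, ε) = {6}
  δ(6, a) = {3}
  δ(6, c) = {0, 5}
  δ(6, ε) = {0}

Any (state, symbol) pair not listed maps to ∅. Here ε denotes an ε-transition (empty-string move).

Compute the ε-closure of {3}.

Begin with {3}.
ε-move 3 → 2; add 2.

{2, 3}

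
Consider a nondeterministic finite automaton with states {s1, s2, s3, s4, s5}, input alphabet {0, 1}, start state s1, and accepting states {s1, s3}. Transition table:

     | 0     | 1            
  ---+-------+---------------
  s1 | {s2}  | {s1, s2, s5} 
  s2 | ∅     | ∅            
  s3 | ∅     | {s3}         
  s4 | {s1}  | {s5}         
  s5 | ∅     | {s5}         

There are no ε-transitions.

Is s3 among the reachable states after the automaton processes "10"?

Start in {s1}.
Read '1': {s1} → {s1, s2, s5}.
Read '0': {s1, s2, s5} → {s2}.
State s3 is not in {s2}.

No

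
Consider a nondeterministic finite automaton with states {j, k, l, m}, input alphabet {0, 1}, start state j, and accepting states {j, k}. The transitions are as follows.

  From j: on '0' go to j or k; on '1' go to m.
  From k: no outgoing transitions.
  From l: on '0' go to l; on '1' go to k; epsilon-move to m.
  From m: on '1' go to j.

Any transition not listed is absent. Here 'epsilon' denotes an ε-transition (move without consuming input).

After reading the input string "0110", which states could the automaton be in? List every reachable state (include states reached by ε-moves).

{j, k}

Start in {j}.
Read '0': j→{j, k}; now {j, k}.
Read '1': j→{m}, k→∅; now {m}.
Read '1': m→{j}; now {j}.
Read '0': j→{j, k}; now {j, k}.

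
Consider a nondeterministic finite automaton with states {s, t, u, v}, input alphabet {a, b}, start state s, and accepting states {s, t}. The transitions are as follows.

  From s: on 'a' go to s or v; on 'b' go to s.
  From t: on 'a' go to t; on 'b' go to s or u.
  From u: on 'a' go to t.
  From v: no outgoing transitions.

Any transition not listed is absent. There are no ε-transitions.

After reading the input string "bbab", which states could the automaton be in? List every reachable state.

{s}

Start in {s}.
Read 'b': {s} → {s}.
Read 'b': {s} → {s}.
Read 'a': {s} → {s, v}.
Read 'b': {s, v} → {s}.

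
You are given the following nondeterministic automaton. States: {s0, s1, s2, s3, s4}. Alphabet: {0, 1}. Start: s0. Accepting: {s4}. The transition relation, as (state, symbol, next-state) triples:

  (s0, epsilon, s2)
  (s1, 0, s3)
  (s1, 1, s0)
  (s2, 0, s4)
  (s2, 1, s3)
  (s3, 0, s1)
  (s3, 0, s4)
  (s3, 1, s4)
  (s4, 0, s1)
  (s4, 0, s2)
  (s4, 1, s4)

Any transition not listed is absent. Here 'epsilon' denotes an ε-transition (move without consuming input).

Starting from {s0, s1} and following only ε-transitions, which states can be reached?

{s0, s1, s2}

Begin with {s0, s1}.
ε-move s0 → s2; add s2.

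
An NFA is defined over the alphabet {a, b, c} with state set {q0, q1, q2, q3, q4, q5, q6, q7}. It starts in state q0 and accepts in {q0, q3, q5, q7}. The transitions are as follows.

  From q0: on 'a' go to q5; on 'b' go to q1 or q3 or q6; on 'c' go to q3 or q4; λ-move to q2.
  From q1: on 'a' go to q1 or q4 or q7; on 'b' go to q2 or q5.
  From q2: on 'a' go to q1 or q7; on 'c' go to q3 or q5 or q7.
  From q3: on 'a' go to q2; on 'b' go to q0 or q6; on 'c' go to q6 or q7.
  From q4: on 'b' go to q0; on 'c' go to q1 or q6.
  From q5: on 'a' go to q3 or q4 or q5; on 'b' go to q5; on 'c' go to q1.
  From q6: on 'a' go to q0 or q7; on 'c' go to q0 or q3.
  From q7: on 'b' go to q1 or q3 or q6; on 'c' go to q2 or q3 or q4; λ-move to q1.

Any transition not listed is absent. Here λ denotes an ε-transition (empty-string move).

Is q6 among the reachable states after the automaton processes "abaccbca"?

No

Start: ε-closure({q0}) = {q0, q2}.
Read 'a': q0→{q5}, q2→{q1, q7}; now {q1, q5, q7}.
Read 'b': q1→{q2, q5}, q5→{q5}, q7→{q1, q3, q6}; now {q1, q2, q3, q5, q6}.
Read 'a': q1→{q1, q4, q7}, q2→{q1, q7}, q3→{q2}, q5→{q3, q4, q5}, q6→{q0, q7}; now {q0, q1, q2, q3, q4, q5, q7}.
Read 'c': q0→{q3, q4}, q1→∅, q2→{q3, q5, q7}, q3→{q6, q7}, q4→{q1, q6}, q5→{q1}, q7→{q2, q3, q4}; now {q1, q2, q3, q4, q5, q6, q7}.
Read 'c': q1→∅, q2→{q3, q5, q7}, q3→{q6, q7}, q4→{q1, q6}, q5→{q1}, q6→{q0, q3}, q7→{q2, q3, q4}; now {q0, q1, q2, q3, q4, q5, q6, q7}.
Read 'b': q0→{q1, q3, q6}, q1→{q2, q5}, q2→∅, q3→{q0, q6}, q4→{q0}, q5→{q5}, q6→∅, q7→{q1, q3, q6}; now {q0, q1, q2, q3, q5, q6}.
Read 'c': q0→{q3, q4}, q1→∅, q2→{q3, q5, q7}, q3→{q6, q7}, q5→{q1}, q6→{q0, q3}; union {q0, q1, q3, q4, q5, q6, q7}; ε-closure = {q0, q1, q2, q3, q4, q5, q6, q7}.
Read 'a': q0→{q5}, q1→{q1, q4, q7}, q2→{q1, q7}, q3→{q2}, q4→∅, q5→{q3, q4, q5}, q6→{q0, q7}, q7→∅; now {q0, q1, q2, q3, q4, q5, q7}.
State q6 is not in {q0, q1, q2, q3, q4, q5, q7}.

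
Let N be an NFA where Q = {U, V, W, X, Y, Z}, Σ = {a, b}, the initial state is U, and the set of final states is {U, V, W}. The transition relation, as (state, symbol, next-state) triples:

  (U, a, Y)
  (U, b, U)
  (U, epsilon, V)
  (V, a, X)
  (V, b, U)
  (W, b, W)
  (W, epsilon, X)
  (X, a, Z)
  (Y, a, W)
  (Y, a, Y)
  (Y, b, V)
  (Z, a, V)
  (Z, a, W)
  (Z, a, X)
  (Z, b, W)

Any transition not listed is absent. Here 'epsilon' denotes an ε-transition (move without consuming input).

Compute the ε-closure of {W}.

Begin with {W}.
ε-move W → X; add X.

{W, X}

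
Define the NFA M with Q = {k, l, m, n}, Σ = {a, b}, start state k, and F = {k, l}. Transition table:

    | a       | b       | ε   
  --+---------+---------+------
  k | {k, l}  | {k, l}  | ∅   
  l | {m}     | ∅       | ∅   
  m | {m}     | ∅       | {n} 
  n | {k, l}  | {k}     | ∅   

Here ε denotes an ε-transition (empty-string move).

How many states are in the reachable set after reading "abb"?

Start in {k}.
Read 'a': k→{k, l}; now {k, l}.
Read 'b': k→{k, l}, l→∅; now {k, l}.
Read 'b': k→{k, l}, l→∅; now {k, l}.
That set has 2 states.

2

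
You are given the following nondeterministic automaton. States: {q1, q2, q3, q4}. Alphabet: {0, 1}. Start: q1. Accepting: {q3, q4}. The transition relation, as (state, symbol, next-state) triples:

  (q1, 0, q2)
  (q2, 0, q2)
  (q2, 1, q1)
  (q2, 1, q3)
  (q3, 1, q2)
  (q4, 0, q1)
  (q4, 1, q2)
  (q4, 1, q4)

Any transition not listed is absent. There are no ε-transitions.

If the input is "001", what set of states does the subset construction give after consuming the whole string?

{q1, q3}

Start in {q1}.
Read '0': {q1} → {q2}.
Read '0': {q2} → {q2}.
Read '1': {q2} → {q1, q3}.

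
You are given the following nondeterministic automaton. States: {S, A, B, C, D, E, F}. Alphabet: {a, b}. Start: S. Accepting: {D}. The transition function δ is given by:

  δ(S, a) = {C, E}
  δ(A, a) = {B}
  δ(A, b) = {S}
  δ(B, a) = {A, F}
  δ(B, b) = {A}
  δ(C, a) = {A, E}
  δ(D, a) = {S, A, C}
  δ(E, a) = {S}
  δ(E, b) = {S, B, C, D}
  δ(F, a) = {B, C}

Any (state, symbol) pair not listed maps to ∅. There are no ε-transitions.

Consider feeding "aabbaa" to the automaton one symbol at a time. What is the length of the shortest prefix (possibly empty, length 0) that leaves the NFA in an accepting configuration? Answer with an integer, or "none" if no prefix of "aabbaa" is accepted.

Start in {S}.
Read 'a': {S} → {C, E}.
Read 'a': {C, E} → {S, A, E}.
Read 'b': {S, A, E} → {S, B, C, D}.
None of the earlier sets intersect F, but {S, B, C, D} does.

3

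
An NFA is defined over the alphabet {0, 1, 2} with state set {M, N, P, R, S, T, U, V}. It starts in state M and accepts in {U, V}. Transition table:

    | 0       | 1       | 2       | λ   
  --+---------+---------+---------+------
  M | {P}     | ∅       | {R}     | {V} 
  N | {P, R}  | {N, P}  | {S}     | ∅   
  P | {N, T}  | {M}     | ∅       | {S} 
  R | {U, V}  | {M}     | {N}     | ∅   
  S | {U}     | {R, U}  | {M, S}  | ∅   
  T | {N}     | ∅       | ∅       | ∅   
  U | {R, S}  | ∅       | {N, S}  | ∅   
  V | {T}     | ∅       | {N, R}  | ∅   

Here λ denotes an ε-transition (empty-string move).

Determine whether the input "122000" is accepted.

No

Start: ε-closure({M}) = {M, V}.
Read '1': {M, V} → ∅.
The set is empty and remains empty for the remaining 5 symbols.
The final set ∅ contains no accepting state.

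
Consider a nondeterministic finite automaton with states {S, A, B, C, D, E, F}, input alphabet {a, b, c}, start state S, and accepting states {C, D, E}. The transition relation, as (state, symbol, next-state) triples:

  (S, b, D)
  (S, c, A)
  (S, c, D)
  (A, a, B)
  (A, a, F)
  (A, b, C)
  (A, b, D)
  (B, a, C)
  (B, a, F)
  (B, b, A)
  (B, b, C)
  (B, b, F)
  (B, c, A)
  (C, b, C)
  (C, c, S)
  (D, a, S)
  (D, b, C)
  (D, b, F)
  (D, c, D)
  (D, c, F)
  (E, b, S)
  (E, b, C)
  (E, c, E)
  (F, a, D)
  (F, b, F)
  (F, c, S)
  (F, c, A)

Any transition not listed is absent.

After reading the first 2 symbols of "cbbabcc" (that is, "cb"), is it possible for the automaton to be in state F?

Start in {S}.
Read 'c': {S} → {A, D}.
Read 'b': {A, D} → {C, D, F}.
State F is in {C, D, F}.

Yes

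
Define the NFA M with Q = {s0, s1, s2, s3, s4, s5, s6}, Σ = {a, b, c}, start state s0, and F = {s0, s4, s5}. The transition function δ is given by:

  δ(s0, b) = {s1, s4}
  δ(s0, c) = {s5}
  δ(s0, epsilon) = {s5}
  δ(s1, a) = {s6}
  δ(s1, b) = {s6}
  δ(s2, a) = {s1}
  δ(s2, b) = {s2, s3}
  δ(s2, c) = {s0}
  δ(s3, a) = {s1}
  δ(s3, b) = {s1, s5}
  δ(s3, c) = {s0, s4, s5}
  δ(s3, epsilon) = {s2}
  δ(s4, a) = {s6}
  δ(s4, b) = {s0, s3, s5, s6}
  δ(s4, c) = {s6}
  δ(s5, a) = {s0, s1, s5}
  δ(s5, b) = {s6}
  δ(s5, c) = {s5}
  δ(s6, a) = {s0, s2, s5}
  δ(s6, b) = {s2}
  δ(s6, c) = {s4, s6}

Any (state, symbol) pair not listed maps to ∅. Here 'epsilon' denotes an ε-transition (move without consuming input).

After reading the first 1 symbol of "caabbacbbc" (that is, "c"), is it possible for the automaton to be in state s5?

Yes

Start: ε-closure({s0}) = {s0, s5}.
Read 'c': s0→{s5}, s5→{s5}; now {s5}.
State s5 is in {s5}.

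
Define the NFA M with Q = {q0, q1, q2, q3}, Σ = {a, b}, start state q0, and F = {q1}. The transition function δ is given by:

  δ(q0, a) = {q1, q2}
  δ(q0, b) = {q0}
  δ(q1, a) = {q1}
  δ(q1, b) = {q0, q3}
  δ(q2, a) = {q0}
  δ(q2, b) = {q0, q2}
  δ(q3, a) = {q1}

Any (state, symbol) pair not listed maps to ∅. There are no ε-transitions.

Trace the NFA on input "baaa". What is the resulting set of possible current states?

{q1, q2}

Start in {q0}.
Read 'b': q0→{q0}; now {q0}.
Read 'a': q0→{q1, q2}; now {q1, q2}.
Read 'a': q1→{q1}, q2→{q0}; now {q0, q1}.
Read 'a': q0→{q1, q2}, q1→{q1}; now {q1, q2}.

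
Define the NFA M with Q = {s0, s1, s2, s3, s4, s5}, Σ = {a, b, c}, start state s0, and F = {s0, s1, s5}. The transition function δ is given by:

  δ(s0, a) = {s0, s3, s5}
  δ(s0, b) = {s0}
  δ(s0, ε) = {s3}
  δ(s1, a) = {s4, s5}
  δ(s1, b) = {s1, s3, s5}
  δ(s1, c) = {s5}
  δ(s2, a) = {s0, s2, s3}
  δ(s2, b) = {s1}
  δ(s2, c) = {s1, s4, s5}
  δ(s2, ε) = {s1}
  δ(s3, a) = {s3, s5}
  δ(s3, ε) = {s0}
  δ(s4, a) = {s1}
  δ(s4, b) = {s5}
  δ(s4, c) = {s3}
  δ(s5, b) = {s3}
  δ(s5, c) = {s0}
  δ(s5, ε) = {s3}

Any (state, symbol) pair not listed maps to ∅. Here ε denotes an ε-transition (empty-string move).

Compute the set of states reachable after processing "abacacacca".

∅

Start: ε-closure({s0}) = {s0, s3}.
Read 'a': {s0, s3} → {s0, s3, s5}.
Read 'b': {s0, s3, s5} → {s0, s3}.
Read 'a': {s0, s3} → {s0, s3, s5}.
Read 'c': {s0, s3, s5} → {s0, s3}.
Read 'a': {s0, s3} → {s0, s3, s5}.
Read 'c': {s0, s3, s5} → {s0, s3}.
Read 'a': {s0, s3} → {s0, s3, s5}.
Read 'c': {s0, s3, s5} → {s0, s3}.
Read 'c': {s0, s3} → ∅.
The set is empty and remains empty for the remaining 1 symbol.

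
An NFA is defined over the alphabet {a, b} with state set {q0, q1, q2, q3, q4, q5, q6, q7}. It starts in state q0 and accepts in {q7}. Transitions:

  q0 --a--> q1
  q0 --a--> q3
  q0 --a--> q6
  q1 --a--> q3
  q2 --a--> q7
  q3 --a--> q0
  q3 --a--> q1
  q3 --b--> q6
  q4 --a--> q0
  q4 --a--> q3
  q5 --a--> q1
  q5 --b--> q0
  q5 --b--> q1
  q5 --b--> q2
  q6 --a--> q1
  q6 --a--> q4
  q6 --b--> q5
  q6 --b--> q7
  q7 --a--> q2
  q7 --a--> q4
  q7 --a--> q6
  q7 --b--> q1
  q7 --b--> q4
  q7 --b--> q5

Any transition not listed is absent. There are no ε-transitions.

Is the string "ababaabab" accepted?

Start in {q0}.
Read 'a': {q0} → {q1, q3, q6}.
Read 'b': {q1, q3, q6} → {q5, q6, q7}.
Read 'a': {q5, q6, q7} → {q1, q2, q4, q6}.
Read 'b': {q1, q2, q4, q6} → {q5, q7}.
Read 'a': {q5, q7} → {q1, q2, q4, q6}.
Read 'a': {q1, q2, q4, q6} → {q0, q1, q3, q4, q7}.
Read 'b': {q0, q1, q3, q4, q7} → {q1, q4, q5, q6}.
Read 'a': {q1, q4, q5, q6} → {q0, q1, q3, q4}.
Read 'b': {q0, q1, q3, q4} → {q6}.
The final set {q6} contains no accepting state.

No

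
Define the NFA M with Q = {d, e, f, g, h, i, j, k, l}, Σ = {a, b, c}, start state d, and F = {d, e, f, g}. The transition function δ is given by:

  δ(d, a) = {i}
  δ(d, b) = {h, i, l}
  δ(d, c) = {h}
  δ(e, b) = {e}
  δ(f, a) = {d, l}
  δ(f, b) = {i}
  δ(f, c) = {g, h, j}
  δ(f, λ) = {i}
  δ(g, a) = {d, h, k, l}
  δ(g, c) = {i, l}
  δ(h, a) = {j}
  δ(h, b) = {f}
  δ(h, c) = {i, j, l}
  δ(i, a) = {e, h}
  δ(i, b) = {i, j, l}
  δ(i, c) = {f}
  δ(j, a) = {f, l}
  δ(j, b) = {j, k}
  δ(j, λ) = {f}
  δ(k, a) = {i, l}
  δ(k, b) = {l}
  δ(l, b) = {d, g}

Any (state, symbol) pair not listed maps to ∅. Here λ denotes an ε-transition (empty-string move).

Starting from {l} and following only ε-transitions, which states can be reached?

{l}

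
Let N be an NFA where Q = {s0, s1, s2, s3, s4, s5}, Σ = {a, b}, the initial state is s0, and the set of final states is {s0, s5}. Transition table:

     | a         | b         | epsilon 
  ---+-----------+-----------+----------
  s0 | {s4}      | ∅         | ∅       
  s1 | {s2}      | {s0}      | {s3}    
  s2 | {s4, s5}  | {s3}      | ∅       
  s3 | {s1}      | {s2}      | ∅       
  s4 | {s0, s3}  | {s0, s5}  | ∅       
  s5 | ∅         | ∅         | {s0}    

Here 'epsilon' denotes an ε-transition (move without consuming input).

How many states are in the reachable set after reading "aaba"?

3

Start in {s0}.
Read 'a': s0→{s4}; now {s4}.
Read 'a': s4→{s0, s3}; now {s0, s3}.
Read 'b': s0→∅, s3→{s2}; now {s2}.
Read 'a': s2→{s4, s5}; union {s4, s5}; ε-closure = {s0, s4, s5}.
That set has 3 states.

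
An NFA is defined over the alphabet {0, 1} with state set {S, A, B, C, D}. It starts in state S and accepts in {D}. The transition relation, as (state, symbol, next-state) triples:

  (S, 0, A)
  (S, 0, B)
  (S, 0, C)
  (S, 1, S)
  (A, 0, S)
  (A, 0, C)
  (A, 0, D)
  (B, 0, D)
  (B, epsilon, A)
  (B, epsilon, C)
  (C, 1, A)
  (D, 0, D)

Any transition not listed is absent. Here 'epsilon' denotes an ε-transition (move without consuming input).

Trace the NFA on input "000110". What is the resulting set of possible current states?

∅

Start in {S}.
Read '0': S→{A, B, C}; now {A, B, C}.
Read '0': A→{S, C, D}, B→{D}, C→∅; now {S, C, D}.
Read '0': S→{A, B, C}, C→∅, D→{D}; now {A, B, C, D}.
Read '1': A→∅, B→∅, C→{A}, D→∅; now {A}.
Read '1': A→∅; now ∅.
The set is empty and remains empty for the remaining 1 symbol.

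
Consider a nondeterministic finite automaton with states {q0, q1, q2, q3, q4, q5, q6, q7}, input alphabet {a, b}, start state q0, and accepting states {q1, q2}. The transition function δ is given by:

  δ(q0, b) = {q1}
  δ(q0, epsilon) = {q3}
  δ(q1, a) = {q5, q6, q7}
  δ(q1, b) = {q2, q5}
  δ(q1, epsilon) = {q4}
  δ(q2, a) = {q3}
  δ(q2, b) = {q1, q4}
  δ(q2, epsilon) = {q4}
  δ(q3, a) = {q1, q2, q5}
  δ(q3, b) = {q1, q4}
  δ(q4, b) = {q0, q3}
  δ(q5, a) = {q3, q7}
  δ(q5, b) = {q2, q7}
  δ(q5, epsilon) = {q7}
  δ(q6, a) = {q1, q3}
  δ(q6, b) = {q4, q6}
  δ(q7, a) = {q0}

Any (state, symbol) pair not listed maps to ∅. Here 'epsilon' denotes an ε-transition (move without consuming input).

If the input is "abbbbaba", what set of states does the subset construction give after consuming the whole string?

{q0, q1, q2, q3, q4, q5, q6, q7}

Start: ε-closure({q0}) = {q0, q3}.
Read 'a': {q0, q3} → {q1, q2, q4, q5, q7}.
Read 'b': {q1, q2, q4, q5, q7} → {q0, q1, q2, q3, q4, q5, q7}.
Read 'b': {q0, q1, q2, q3, q4, q5, q7} → {q0, q1, q2, q3, q4, q5, q7}.
Read 'b': {q0, q1, q2, q3, q4, q5, q7} → {q0, q1, q2, q3, q4, q5, q7}.
Read 'b': {q0, q1, q2, q3, q4, q5, q7} → {q0, q1, q2, q3, q4, q5, q7}.
Read 'a': {q0, q1, q2, q3, q4, q5, q7} → {q0, q1, q2, q3, q4, q5, q6, q7}.
Read 'b': {q0, q1, q2, q3, q4, q5, q6, q7} → {q0, q1, q2, q3, q4, q5, q6, q7}.
Read 'a': {q0, q1, q2, q3, q4, q5, q6, q7} → {q0, q1, q2, q3, q4, q5, q6, q7}.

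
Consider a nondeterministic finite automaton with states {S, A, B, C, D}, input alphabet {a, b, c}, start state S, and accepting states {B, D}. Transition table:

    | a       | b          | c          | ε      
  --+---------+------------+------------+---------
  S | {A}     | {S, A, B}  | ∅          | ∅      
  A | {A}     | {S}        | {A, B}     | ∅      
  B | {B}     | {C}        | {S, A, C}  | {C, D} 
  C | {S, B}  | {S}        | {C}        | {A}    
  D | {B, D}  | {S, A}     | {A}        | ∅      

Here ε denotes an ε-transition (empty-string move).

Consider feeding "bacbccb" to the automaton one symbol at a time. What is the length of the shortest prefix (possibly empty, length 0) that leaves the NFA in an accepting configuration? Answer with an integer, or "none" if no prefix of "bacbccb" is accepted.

1

Start in {S}.
Read 'b': {S} → {S, A, B, C, D}.
None of the earlier sets intersect F, but {S, A, B, C, D} does.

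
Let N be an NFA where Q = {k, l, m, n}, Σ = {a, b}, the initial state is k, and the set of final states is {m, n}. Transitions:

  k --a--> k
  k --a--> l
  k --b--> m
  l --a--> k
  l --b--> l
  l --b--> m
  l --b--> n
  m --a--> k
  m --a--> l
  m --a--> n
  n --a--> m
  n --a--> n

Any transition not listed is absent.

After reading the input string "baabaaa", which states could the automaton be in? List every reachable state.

{k, l, m, n}

Start in {k}.
Read 'b': {k} → {m}.
Read 'a': {m} → {k, l, n}.
Read 'a': {k, l, n} → {k, l, m, n}.
Read 'b': {k, l, m, n} → {l, m, n}.
Read 'a': {l, m, n} → {k, l, m, n}.
Read 'a': {k, l, m, n} → {k, l, m, n}.
Read 'a': {k, l, m, n} → {k, l, m, n}.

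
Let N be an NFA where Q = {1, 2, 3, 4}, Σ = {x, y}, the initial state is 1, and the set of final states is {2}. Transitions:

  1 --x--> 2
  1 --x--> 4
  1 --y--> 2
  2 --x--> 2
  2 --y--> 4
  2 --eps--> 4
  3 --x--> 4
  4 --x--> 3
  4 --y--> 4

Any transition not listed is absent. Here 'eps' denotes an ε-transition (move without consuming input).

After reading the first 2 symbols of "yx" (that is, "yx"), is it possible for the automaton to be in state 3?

Start in {1}.
Read 'y': {1} → {2, 4}.
Read 'x': {2, 4} → {2, 3, 4}.
State 3 is in {2, 3, 4}.

Yes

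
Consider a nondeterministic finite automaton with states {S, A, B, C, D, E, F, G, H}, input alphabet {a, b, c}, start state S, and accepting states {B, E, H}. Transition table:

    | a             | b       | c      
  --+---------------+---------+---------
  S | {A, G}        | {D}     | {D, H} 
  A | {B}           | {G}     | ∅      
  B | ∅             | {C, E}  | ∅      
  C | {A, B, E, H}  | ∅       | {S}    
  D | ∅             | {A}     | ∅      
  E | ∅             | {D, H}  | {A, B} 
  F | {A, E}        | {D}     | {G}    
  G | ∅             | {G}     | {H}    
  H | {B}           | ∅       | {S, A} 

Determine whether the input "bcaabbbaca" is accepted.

No

Start in {S}.
Read 'b': S→{D}; now {D}.
Read 'c': D→∅; now ∅.
The set is empty and remains empty for the remaining 8 symbols.
The final set ∅ contains no accepting state.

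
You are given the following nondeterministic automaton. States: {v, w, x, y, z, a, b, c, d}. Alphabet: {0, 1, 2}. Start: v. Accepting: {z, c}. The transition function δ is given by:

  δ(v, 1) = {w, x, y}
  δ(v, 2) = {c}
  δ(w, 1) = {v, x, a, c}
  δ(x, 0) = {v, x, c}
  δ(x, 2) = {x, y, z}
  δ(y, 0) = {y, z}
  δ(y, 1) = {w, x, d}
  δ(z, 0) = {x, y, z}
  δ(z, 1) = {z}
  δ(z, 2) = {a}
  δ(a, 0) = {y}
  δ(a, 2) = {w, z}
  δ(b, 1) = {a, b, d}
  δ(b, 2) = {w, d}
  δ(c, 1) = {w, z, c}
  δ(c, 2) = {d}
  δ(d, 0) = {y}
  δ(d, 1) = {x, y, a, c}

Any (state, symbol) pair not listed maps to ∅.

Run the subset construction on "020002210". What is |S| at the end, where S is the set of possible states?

0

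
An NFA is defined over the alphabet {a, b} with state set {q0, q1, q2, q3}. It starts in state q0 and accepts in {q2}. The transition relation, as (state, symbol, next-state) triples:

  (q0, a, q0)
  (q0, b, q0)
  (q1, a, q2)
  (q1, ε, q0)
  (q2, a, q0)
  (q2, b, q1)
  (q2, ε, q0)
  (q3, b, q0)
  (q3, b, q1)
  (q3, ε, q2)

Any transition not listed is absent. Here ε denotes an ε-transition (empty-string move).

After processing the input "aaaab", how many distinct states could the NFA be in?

1

Start in {q0}.
Read 'a': {q0} → {q0}.
Read 'a': {q0} → {q0}.
Read 'a': {q0} → {q0}.
Read 'a': {q0} → {q0}.
Read 'b': {q0} → {q0}.
That set has 1 state.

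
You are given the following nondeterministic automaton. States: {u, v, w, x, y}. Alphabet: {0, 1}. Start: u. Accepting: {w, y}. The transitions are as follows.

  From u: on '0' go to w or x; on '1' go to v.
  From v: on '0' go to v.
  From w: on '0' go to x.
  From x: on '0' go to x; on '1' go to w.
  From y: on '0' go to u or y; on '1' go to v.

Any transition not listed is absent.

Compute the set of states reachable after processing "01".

Start in {u}.
Read '0': {u} → {w, x}.
Read '1': {w, x} → {w}.

{w}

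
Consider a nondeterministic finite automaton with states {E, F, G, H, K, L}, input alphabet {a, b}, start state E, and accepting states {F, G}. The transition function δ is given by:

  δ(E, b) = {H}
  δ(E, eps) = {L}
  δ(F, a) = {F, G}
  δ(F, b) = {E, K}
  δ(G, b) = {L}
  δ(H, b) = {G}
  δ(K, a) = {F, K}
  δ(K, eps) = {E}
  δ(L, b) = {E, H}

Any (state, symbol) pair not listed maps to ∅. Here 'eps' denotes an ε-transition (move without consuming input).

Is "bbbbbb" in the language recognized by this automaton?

Yes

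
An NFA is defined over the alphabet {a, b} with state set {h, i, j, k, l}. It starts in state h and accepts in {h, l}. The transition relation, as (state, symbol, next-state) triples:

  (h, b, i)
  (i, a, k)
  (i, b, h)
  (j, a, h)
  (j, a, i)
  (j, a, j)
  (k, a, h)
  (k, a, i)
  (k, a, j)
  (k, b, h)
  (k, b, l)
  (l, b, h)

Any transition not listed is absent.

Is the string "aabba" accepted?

Start in {h}.
Read 'a': h→∅; now ∅.
The set is empty and remains empty for the remaining 4 symbols.
The final set ∅ contains no accepting state.

No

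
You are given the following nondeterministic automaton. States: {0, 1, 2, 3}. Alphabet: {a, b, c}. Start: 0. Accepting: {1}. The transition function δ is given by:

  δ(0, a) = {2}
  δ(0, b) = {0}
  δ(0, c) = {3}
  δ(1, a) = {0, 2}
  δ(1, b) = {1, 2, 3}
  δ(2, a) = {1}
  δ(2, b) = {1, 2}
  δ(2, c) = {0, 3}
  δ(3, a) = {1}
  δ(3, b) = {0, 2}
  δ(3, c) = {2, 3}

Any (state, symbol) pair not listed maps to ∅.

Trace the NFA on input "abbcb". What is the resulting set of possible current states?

Start in {0}.
Read 'a': {0} → {2}.
Read 'b': {2} → {1, 2}.
Read 'b': {1, 2} → {1, 2, 3}.
Read 'c': {1, 2, 3} → {0, 2, 3}.
Read 'b': {0, 2, 3} → {0, 1, 2}.

{0, 1, 2}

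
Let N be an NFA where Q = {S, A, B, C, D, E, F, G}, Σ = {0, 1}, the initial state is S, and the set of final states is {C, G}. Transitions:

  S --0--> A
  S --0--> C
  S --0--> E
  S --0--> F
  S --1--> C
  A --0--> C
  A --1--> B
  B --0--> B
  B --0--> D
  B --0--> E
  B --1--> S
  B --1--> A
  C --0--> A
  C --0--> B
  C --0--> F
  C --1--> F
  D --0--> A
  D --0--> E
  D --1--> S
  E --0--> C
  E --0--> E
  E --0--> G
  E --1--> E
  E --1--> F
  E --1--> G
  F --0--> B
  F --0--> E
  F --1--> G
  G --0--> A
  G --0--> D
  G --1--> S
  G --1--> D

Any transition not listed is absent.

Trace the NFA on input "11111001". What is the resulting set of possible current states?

{S, A, B, D, E, F, G}

Start in {S}.
Read '1': {S} → {C}.
Read '1': {C} → {F}.
Read '1': {F} → {G}.
Read '1': {G} → {S, D}.
Read '1': {S, D} → {S, C}.
Read '0': {S, C} → {A, B, C, E, F}.
Read '0': {A, B, C, E, F} → {A, B, C, D, E, F, G}.
Read '1': {A, B, C, D, E, F, G} → {S, A, B, D, E, F, G}.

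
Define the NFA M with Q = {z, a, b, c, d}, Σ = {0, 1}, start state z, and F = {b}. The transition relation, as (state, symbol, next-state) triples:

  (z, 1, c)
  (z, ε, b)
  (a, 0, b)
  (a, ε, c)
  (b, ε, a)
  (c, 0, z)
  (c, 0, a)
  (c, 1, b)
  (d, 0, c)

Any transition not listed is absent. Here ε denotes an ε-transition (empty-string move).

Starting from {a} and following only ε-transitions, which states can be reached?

{a, c}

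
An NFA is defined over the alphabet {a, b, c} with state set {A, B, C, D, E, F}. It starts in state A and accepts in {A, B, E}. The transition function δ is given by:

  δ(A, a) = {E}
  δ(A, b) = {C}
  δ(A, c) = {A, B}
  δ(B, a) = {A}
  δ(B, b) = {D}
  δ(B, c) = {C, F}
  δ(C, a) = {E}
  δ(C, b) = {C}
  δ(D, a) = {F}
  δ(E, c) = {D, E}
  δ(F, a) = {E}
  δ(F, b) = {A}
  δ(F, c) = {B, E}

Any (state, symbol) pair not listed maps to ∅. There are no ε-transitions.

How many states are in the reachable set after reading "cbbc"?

0

Start in {A}.
Read 'c': A→{A, B}; now {A, B}.
Read 'b': A→{C}, B→{D}; now {C, D}.
Read 'b': C→{C}, D→∅; now {C}.
Read 'c': C→∅; now ∅.
That set has 0 states.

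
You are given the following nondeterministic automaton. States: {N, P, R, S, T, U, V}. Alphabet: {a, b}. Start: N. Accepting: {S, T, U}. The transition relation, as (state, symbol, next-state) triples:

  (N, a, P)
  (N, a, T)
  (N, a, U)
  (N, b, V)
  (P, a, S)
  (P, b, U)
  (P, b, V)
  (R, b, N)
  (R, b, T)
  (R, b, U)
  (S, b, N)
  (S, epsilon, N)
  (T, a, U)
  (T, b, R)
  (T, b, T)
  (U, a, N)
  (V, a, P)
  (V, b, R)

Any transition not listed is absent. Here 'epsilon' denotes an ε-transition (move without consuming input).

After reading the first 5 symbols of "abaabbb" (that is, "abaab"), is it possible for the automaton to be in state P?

No

Start in {N}.
Read 'a': {N} → {P, T, U}.
Read 'b': {P, T, U} → {R, T, U, V}.
Read 'a': {R, T, U, V} → {N, P, U}.
Read 'a': {N, P, U} → {N, P, S, T, U}.
Read 'b': {N, P, S, T, U} → {N, R, T, U, V}.
State P is not in {N, R, T, U, V}.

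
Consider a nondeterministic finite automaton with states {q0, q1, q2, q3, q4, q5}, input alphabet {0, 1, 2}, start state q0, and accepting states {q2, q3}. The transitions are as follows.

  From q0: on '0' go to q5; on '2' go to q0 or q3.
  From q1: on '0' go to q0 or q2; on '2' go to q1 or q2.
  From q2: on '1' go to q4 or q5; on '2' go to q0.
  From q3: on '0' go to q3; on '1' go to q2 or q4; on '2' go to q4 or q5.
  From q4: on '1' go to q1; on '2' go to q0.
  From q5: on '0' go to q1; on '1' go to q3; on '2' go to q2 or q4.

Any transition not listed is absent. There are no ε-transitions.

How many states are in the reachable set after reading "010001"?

2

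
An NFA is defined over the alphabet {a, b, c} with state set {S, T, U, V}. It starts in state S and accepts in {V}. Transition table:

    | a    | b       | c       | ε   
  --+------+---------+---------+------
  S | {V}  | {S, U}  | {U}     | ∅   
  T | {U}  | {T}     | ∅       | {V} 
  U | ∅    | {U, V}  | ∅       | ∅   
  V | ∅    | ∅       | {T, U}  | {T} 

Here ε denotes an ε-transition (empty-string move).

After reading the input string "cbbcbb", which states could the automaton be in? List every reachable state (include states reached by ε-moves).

{T, U, V}

Start in {S}.
Read 'c': {S} → {U}.
Read 'b': {U} → {T, U, V}.
Read 'b': {T, U, V} → {T, U, V}.
Read 'c': {T, U, V} → {T, U, V}.
Read 'b': {T, U, V} → {T, U, V}.
Read 'b': {T, U, V} → {T, U, V}.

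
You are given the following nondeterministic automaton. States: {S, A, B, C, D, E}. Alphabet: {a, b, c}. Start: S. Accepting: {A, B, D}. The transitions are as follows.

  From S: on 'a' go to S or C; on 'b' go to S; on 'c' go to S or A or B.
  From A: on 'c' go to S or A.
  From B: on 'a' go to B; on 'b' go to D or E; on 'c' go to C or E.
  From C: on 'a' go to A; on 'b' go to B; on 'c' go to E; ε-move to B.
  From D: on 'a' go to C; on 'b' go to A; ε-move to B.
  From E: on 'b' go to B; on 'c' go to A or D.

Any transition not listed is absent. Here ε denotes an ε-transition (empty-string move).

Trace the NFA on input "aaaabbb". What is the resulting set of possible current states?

{S, A, B, D, E}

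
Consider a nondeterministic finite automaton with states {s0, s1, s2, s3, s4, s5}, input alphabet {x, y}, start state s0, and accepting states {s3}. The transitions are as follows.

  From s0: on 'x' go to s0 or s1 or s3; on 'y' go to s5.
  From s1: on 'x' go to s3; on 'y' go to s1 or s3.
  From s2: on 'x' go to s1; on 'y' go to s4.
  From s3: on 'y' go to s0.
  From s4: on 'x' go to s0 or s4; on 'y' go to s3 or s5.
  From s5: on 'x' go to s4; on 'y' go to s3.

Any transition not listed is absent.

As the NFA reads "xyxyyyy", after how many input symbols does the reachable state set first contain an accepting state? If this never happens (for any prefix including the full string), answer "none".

Start in {s0}.
Read 'x': s0→{s0, s1, s3}; now {s0, s1, s3}.
None of the earlier sets intersect F, but {s0, s1, s3} does.

1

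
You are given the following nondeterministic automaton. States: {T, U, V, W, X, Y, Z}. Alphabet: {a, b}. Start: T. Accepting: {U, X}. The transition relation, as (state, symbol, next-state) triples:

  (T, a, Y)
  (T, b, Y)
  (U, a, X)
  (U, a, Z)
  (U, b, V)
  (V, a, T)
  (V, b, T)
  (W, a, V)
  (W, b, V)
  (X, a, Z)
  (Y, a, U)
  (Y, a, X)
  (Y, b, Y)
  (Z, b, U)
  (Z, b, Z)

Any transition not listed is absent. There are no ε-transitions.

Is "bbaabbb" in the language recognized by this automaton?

Yes

Start in {T}.
Read 'b': T→{Y}; now {Y}.
Read 'b': Y→{Y}; now {Y}.
Read 'a': Y→{U, X}; now {U, X}.
Read 'a': U→{X, Z}, X→{Z}; now {X, Z}.
Read 'b': X→∅, Z→{U, Z}; now {U, Z}.
Read 'b': U→{V}, Z→{U, Z}; now {U, V, Z}.
Read 'b': U→{V}, V→{T}, Z→{U, Z}; now {T, U, V, Z}.
The final set {T, U, V, Z} contains the accepting state U.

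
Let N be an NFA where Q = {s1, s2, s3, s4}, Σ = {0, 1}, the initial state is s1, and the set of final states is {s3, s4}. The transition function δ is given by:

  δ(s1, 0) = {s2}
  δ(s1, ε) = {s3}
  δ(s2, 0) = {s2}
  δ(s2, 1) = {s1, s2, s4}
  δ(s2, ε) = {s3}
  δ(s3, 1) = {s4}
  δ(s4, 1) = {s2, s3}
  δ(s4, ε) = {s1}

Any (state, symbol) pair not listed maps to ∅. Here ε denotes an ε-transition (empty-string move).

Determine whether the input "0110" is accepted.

Yes

Start: ε-closure({s1}) = {s1, s3}.
Read '0': {s1, s3} → {s2, s3}.
Read '1': {s2, s3} → {s1, s2, s3, s4}.
Read '1': {s1, s2, s3, s4} → {s1, s2, s3, s4}.
Read '0': {s1, s2, s3, s4} → {s2, s3}.
The final set {s2, s3} contains the accepting state s3.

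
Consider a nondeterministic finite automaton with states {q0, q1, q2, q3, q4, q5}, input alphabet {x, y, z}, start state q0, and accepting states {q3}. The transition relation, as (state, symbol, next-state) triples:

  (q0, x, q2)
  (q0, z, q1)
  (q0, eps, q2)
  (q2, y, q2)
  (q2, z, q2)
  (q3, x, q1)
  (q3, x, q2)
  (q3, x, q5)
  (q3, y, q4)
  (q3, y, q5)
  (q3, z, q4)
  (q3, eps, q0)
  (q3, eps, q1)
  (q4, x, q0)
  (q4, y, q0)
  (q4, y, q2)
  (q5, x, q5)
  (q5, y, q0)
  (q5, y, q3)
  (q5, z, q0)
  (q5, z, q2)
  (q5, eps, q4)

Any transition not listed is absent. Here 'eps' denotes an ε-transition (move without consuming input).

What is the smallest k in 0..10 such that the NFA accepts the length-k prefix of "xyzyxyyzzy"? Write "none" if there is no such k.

Start: ε-closure({q0}) = {q0, q2}.
Read 'x': {q0, q2} → {q2}.
Read 'y': {q2} → {q2}.
Read 'z': {q2} → {q2}.
Read 'y': {q2} → {q2}.
Read 'x': {q2} → ∅.
The set is empty and remains empty for the remaining 5 symbols.
No reachable set along the way intersects F.

none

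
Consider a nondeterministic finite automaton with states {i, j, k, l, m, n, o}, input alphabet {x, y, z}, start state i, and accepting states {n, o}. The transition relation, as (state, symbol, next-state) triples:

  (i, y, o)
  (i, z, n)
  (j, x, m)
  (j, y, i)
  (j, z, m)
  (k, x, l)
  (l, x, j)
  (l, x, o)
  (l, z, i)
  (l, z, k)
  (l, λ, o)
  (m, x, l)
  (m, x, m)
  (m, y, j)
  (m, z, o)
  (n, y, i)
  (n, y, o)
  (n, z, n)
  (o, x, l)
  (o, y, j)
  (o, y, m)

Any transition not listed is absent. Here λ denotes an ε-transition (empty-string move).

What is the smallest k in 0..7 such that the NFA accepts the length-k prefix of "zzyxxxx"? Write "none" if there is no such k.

1

Start in {i}.
Read 'z': {i} → {n}.
None of the earlier sets intersect F, but {n} does.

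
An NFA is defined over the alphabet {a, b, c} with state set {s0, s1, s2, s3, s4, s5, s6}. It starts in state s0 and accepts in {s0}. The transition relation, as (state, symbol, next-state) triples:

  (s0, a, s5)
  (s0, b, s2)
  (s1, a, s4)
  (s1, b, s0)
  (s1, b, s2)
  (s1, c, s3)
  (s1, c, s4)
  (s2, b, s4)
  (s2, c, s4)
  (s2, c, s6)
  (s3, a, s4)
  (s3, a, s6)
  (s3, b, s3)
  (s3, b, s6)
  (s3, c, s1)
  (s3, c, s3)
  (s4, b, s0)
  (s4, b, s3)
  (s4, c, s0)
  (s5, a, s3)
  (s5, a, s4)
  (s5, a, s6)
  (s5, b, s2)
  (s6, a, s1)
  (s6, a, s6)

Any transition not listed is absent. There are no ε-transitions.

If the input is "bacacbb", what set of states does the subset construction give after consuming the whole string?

Start in {s0}.
Read 'b': {s0} → {s2}.
Read 'a': {s2} → ∅.
The set is empty and remains empty for the remaining 5 symbols.

∅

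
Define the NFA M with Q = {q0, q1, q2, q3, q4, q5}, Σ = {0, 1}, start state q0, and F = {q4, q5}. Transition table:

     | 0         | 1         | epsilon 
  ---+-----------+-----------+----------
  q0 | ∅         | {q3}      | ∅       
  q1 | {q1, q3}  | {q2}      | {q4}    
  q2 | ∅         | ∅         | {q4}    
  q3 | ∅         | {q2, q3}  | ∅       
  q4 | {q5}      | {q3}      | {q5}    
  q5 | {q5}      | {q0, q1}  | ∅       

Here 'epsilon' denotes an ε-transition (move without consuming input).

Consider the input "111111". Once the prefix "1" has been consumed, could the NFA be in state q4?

No

Start in {q0}.
Read '1': {q0} → {q3}.
State q4 is not in {q3}.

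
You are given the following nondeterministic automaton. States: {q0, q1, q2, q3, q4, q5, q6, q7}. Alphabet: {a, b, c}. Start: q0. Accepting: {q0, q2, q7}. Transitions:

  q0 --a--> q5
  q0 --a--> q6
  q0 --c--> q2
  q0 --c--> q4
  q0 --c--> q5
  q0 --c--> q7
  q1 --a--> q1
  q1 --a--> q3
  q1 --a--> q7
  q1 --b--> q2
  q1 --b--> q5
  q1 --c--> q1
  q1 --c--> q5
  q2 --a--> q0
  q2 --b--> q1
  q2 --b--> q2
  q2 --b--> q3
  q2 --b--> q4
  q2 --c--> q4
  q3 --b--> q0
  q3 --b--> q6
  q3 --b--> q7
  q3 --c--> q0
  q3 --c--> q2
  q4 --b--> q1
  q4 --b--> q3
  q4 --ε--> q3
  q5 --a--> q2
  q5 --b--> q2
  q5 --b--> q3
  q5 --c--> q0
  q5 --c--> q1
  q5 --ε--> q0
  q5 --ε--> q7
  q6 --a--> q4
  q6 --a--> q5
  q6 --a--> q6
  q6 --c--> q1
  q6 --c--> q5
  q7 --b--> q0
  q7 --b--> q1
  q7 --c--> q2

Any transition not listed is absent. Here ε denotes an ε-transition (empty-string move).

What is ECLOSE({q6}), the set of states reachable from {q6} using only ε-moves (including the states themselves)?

{q6}

Begin with {q6}.
No ε-moves leave this set, so the closure equals the set itself.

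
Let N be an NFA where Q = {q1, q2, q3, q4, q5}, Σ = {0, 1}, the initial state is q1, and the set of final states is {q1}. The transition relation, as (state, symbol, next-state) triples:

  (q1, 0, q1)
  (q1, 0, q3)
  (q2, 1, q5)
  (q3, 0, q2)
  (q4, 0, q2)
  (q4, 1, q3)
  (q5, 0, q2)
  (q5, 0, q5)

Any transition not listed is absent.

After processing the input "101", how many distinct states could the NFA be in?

Start in {q1}.
Read '1': {q1} → ∅.
The set is empty and remains empty for the remaining 2 symbols.
That set has 0 states.

0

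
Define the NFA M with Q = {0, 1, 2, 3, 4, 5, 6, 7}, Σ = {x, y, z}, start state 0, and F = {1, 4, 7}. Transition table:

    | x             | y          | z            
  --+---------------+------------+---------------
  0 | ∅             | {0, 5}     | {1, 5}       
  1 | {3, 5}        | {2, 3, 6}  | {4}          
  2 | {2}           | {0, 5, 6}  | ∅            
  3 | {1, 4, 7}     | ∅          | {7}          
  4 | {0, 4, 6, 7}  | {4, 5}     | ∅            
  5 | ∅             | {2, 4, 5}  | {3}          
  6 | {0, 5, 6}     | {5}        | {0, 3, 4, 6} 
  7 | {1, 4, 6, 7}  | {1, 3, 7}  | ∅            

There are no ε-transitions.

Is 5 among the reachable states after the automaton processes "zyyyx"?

Start in {0}.
Read 'z': 0→{1, 5}; now {1, 5}.
Read 'y': 1→{2, 3, 6}, 5→{2, 4, 5}; now {2, 3, 4, 5, 6}.
Read 'y': 2→{0, 5, 6}, 3→∅, 4→{4, 5}, 5→{2, 4, 5}, 6→{5}; now {0, 2, 4, 5, 6}.
Read 'y': 0→{0, 5}, 2→{0, 5, 6}, 4→{4, 5}, 5→{2, 4, 5}, 6→{5}; now {0, 2, 4, 5, 6}.
Read 'x': 0→∅, 2→{2}, 4→{0, 4, 6, 7}, 5→∅, 6→{0, 5, 6}; now {0, 2, 4, 5, 6, 7}.
State 5 is in {0, 2, 4, 5, 6, 7}.

Yes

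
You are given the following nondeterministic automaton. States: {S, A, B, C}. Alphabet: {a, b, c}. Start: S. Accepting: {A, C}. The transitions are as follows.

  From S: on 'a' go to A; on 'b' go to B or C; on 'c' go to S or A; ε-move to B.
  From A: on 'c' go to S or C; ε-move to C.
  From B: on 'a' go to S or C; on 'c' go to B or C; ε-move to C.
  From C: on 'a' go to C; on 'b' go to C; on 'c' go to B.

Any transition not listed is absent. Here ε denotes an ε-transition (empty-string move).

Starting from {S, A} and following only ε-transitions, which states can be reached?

Begin with {S, A}.
ε-move A → C; add C.
ε-move S → B; add B.

{S, A, B, C}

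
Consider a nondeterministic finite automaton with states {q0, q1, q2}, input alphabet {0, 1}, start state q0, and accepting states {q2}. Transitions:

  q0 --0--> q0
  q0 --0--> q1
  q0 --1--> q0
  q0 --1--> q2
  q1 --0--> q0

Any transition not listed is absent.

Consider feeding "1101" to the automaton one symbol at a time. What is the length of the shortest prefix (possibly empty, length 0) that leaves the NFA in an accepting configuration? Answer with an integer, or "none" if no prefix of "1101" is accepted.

1

Start in {q0}.
Read '1': {q0} → {q0, q2}.
None of the earlier sets intersect F, but {q0, q2} does.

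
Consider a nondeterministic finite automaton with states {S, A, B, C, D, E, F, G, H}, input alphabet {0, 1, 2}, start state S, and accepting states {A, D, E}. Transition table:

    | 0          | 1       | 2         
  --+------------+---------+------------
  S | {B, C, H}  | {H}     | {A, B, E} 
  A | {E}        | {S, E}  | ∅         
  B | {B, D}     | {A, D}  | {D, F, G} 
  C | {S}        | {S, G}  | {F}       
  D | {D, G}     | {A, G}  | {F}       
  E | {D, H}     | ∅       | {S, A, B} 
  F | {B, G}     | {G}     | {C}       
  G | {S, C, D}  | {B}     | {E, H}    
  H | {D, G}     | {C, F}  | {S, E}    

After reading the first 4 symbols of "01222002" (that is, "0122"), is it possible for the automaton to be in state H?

No

Start in {S}.
Read '0': S→{B, C, H}; now {B, C, H}.
Read '1': B→{A, D}, C→{S, G}, H→{C, F}; now {S, A, C, D, F, G}.
Read '2': S→{A, B, E}, A→∅, C→{F}, D→{F}, F→{C}, G→{E, H}; now {A, B, C, E, F, H}.
Read '2': A→∅, B→{D, F, G}, C→{F}, E→{S, A, B}, F→{C}, H→{S, E}; now {S, A, B, C, D, E, F, G}.
State H is not in {S, A, B, C, D, E, F, G}.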